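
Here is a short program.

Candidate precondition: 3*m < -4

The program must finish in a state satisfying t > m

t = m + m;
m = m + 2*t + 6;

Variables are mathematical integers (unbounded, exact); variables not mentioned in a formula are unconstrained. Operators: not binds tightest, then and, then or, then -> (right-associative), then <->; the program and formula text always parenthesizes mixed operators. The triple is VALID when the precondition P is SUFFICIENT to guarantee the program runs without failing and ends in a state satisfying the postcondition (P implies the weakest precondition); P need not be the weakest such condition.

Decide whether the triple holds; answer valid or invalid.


Working backward. After the program, t > m must hold.
Before m := m + 2*t + 6: m + t < -6
Before t := m + m: 3*m < -6
The weakest precondition is 3*m < -6.
Check whether 3*m < -4 implies it.
Countermodel: at the initial state m = -2, the precondition holds but the weakest precondition fails.
Answer: invalid


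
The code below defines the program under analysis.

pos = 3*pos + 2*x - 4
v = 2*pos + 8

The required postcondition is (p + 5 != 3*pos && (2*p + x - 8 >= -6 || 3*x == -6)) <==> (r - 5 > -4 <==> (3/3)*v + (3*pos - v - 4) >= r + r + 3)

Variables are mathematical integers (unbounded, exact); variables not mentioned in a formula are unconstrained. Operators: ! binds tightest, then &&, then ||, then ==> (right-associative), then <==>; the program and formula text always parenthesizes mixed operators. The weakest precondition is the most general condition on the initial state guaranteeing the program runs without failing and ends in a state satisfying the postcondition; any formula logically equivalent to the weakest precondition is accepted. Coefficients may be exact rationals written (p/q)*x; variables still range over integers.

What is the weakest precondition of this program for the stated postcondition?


Working backward. After the program, the postcondition (p + 5 != 3*pos && (2*p + x - 8 >= -6 || 3*x == -6)) <==> (r - 5 > -4 <==> (3/3)*v + (3*pos - v - 4) >= r + r + 3) must hold; in canonical form it is (p != 3*pos - 5 && (2*p + x >= 2 || 3*x == -6)) <==> (r > 1 <==> 3*pos >= 2*r + 7).
Before v := 2*pos + 8: (p != 3*pos - 5 && (2*p + x >= 2 || 3*x == -6)) <==> (r > 1 <==> 3*pos >= 2*r + 7)
Before pos := 3*pos + 2*x - 4: (p != 9*pos + 6*x - 17 && (2*p + x >= 2 || 3*x == -6)) <==> (r > 1 <==> 9*pos + 6*x >= 2*r + 19)
Answer: WP = (p != 9*pos + 6*x - 17 && (2*p + x >= 2 || 3*x == -6)) <==> (r > 1 <==> 9*pos + 6*x >= 2*r + 19)


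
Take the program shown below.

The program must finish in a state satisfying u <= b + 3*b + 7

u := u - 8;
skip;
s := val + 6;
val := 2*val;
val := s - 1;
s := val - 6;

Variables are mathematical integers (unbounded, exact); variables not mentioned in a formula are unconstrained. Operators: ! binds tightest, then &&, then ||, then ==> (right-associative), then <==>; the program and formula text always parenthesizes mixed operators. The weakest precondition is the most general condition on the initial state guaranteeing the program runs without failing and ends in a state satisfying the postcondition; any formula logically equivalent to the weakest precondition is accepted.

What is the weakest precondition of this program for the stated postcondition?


Working backward. After the program, the postcondition u <= b + 3*b + 7 must hold; in canonical form it is u <= 4*b + 7.
Before s := val - 6: u <= 4*b + 7
Before val := s - 1: u <= 4*b + 7
Before val := 2*val: u <= 4*b + 7
Before s := val + 6: u <= 4*b + 7
Before skip: u <= 4*b + 7
Before u := u - 8: u <= 4*b + 15
Answer: WP = u <= 4*b + 15


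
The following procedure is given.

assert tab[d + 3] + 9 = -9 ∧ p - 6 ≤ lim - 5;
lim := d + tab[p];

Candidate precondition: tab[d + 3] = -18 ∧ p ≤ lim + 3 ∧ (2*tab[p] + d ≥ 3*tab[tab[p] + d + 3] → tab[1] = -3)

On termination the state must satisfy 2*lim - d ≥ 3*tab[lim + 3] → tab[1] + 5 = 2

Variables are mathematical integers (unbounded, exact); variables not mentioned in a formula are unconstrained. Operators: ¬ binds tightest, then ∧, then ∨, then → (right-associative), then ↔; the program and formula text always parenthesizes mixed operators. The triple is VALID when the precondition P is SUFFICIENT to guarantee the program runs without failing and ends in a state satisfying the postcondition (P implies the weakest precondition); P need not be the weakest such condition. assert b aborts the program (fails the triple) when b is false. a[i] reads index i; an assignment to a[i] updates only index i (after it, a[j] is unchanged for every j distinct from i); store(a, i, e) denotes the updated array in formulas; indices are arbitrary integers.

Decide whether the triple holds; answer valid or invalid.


Working backward. After the program, the postcondition 2*lim - d ≥ 3*tab[lim + 3] → tab[1] + 5 = 2 must hold; in canonical form it is 2*lim ≥ 3*tab[lim + 3] + d → tab[1] = -3.
Before lim := d + tab[p]: 2*tab[p] + d ≥ 3*tab[tab[p] + d + 3] → tab[1] = -3
Before assert tab[d + 3] + 9 = -9 ∧ p - 6 ≤ lim - 5: tab[d + 3] = -18 ∧ p ≤ lim + 1 ∧ (2*tab[p] + d ≥ 3*tab[tab[p] + d + 3] → tab[1] = -3)
The weakest precondition is tab[d + 3] = -18 ∧ p ≤ lim + 1 ∧ (2*tab[p] + d ≥ 3*tab[tab[p] + d + 3] → tab[1] = -3).
Check whether tab[d + 3] = -18 ∧ p ≤ lim + 3 ∧ (2*tab[p] + d ≥ 3*tab[tab[p] + d + 3] → tab[1] = -3) implies it.
Countermodel: at the initial state d = 0, lim = -2, p = 0, tab = {[0] = 46561, [1] = 46561, [3] = -18, [46564] = 31041, elsewhere 46561}, the precondition holds but the weakest precondition fails.
Answer: invalid


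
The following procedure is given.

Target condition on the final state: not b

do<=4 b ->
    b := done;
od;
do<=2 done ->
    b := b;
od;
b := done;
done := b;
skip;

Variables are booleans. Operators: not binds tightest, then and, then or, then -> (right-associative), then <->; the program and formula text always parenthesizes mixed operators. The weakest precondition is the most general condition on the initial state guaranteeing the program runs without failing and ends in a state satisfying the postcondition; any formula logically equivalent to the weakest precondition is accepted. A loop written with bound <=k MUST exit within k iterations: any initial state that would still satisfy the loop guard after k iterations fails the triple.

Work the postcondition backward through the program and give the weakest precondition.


Working backward. After the program, not b must hold.
Before skip: not b
Before done := b: not b
Before b := done: not done
Before the loop (bound <=2), unroll the exhaustion recursion (WP_0 = exit-now case; WP_j = one more guarded iteration, up to j = 2):
  WP_0: not done
  WP_1: done -> (not done)
  WP_2: done -> (done -> (not done))
So before the loop: done -> (done -> (not done))
Before the loop (bound <=4), unroll the exhaustion recursion (WP_0 = exit-now case; WP_j = one more guarded iteration, up to j = 4):
  WP_0: (not b) and (done -> (done -> (not done)))
  WP_1: (b -> ((not done) and (done -> (done -> (not done))))) and ((not b) -> (done -> (done -> (not done))))
  WP_2: (b -> ((done -> ((not done) and (done -> (done -> (not done))))) and ((not done) -> (done -> (done -> (not done)))))) and ((not b) -> (done -> (done -> (not done))))
  WP_3: (b -> ((done -> ((done -> ((not done) and (done -> (done -> (not done))))) and ((not done) -> (done -> (done -> (not done)))))) and ((not done) -> (done -> (done -> (not done)))))) and ((not b) -> (done -> (done -> (not done))))
  WP_4: (b -> ((done -> ((done -> ((done -> ((not done) and (done -> (done -> (not done))))) and ((not done) -> (done -> (done -> (not done)))))) and ((not done) -> (done -> (done -> (not done)))))) and ((not done) -> (done -> (done -> (not done)))))) and ((not b) -> (done -> (done -> (not done))))
So before the loop: (b -> ((done -> ((done -> ((done -> ((not done) and (done -> (done -> (not done))))) and ((not done) -> (done -> (done -> (not done)))))) and ((not done) -> (done -> (done -> (not done)))))) and ((not done) -> (done -> (done -> (not done)))))) and ((not b) -> (done -> (done -> (not done))))
Answer: WP = (b -> ((done -> ((done -> ((done -> ((not done) and (done -> (done -> (not done))))) and ((not done) -> (done -> (done -> (not done)))))) and ((not done) -> (done -> (done -> (not done)))))) and ((not done) -> (done -> (done -> (not done)))))) and ((not b) -> (done -> (done -> (not done))))


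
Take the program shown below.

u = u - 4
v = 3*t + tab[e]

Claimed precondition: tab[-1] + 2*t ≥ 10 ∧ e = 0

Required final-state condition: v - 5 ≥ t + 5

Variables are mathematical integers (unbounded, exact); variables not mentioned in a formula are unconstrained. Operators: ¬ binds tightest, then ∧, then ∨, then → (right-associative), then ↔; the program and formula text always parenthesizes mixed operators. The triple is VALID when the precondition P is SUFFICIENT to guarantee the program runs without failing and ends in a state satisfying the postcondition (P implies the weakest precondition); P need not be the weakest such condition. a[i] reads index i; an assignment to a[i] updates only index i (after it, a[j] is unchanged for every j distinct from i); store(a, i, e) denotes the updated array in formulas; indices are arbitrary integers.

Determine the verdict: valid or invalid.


Working backward. After the program, the postcondition v - 5 ≥ t + 5 must hold; in canonical form it is v ≥ t + 10.
Before v := 3*t + tab[e]: tab[e] + 2*t ≥ 10
Before u := u - 4: tab[e] + 2*t ≥ 10
The weakest precondition is tab[e] + 2*t ≥ 10.
Check whether tab[-1] + 2*t ≥ 10 ∧ e = 0 implies it.
Countermodel: at the initial state e = 0, t = 0, tab = {[-1] = 10, [0] = -17422, elsewhere 10}, the precondition holds but the weakest precondition fails.
Answer: invalid


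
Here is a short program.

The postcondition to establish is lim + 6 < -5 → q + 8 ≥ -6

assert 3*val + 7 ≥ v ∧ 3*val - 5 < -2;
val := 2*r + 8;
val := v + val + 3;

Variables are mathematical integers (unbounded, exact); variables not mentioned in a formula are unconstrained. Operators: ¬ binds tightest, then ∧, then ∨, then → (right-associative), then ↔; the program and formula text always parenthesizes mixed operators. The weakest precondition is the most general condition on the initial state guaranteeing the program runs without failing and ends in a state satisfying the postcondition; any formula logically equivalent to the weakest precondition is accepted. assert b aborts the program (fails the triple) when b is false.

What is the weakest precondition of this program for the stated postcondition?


Working backward. After the program, the postcondition lim + 6 < -5 → q + 8 ≥ -6 must hold; in canonical form it is lim < -11 → q ≥ -14.
Before val := v + val + 3: lim < -11 → q ≥ -14
Before val := 2*r + 8: lim < -11 → q ≥ -14
Before assert 3*val + 7 ≥ v ∧ 3*val - 5 < -2: 3*val ≥ v - 7 ∧ 3*val < 3 ∧ (lim < -11 → q ≥ -14)
Answer: WP = 3*val ≥ v - 7 ∧ 3*val < 3 ∧ (lim < -11 → q ≥ -14)


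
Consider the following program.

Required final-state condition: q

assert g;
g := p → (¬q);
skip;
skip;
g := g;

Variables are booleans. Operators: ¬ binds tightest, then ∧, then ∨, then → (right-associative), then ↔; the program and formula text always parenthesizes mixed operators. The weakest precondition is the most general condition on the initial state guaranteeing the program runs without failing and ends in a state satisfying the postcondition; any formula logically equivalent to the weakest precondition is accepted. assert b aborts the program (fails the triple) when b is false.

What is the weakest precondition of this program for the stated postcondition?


Working backward. After the program, q must hold.
Before g := g: q
Before skip: q
Before skip: q
Before g := p → (¬q): q
Before assert g: g ∧ q
Answer: WP = g ∧ q


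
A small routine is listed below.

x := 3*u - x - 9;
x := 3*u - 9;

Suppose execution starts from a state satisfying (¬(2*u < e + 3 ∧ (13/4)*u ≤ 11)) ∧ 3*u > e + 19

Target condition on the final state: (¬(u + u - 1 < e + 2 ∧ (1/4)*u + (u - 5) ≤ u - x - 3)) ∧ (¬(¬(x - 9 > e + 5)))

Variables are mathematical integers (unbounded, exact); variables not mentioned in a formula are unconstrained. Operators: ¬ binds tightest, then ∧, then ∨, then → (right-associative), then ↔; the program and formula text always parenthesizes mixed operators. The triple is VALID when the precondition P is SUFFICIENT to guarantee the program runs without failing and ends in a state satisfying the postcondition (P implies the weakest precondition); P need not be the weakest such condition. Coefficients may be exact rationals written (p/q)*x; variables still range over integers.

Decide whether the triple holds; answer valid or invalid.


Working backward. After the program, the postcondition (¬(u + u - 1 < e + 2 ∧ (1/4)*u + (u - 5) ≤ u - x - 3)) ∧ (¬(¬(x - 9 > e + 5))) must hold; in canonical form it is (¬(2*u < e + 3 ∧ (1/4)*u + x ≤ 2)) ∧ x > e + 14.
Before x := 3*u - 9: (¬(2*u < e + 3 ∧ (13/4)*u ≤ 11)) ∧ 3*u > e + 23
Before x := 3*u - x - 9: (¬(2*u < e + 3 ∧ (13/4)*u ≤ 11)) ∧ 3*u > e + 23
The weakest precondition is (¬(2*u < e + 3 ∧ (13/4)*u ≤ 11)) ∧ 3*u > e + 23.
Check whether (¬(2*u < e + 3 ∧ (13/4)*u ≤ 11)) ∧ 3*u > e + 19 implies it.
Countermodel: at the initial state e = 34, u = 18, the precondition holds but the weakest precondition fails.
Answer: invalid


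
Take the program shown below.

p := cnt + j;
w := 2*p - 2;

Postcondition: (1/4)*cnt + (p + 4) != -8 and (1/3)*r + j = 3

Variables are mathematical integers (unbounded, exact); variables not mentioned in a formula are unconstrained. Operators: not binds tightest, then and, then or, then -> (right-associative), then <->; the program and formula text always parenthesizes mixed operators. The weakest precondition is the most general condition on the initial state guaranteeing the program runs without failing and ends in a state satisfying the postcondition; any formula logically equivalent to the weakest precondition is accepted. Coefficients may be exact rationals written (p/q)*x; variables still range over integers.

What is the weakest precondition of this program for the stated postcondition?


Working backward. After the program, the postcondition (1/4)*cnt + (p + 4) != -8 and (1/3)*r + j = 3 must hold; in canonical form it is (1/4)*cnt + p != -12 and j + (1/3)*r = 3.
Before w := 2*p - 2: (1/4)*cnt + p != -12 and j + (1/3)*r = 3
Before p := cnt + j: (5/4)*cnt + j != -12 and j + (1/3)*r = 3
Answer: WP = (5/4)*cnt + j != -12 and j + (1/3)*r = 3


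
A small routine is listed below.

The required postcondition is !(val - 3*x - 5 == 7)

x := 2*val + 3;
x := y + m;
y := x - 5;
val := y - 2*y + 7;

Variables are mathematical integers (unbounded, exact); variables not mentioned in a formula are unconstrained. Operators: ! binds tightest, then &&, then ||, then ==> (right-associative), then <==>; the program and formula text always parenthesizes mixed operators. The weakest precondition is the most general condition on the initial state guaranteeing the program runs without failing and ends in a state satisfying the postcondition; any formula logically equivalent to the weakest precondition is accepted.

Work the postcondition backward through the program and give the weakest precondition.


Working backward. After the program, the postcondition !(val - 3*x - 5 == 7) must hold; in canonical form it is !(val == 3*x + 12).
Before val := y - 2*y + 7: !(3*x + y == -5)
Before y := x - 5: !(4*x == 0)
Before x := y + m: !(4*m + 4*y == 0)
Before x := 2*val + 3: !(4*m + 4*y == 0)
Answer: WP = !(4*m + 4*y == 0)


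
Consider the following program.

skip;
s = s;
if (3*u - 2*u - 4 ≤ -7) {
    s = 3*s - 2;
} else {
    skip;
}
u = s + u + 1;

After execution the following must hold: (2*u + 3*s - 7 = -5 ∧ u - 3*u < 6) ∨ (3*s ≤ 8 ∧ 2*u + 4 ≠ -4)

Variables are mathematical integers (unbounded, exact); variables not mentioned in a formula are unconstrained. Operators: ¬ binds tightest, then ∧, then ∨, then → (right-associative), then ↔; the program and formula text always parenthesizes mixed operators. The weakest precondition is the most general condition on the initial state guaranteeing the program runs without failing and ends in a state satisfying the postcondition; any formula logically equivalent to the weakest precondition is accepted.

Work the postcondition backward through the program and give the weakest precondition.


Working backward. After the program, the postcondition (2*u + 3*s - 7 = -5 ∧ u - 3*u < 6) ∨ (3*s ≤ 8 ∧ 2*u + 4 ≠ -4) must hold; in canonical form it is (3*s + 2*u = 2 ∧ 2*u > -6) ∨ (3*s ≤ 8 ∧ 2*u ≠ -8).
Before u := s + u + 1: (5*s + 2*u = 0 ∧ 2*s + 2*u > -8) ∨ (3*s ≤ 8 ∧ 2*s + 2*u ≠ -10)
Then branch requires (15*s + 2*u = 10 ∧ 6*s + 2*u > -4) ∨ (9*s ≤ 14 ∧ 6*s + 2*u ≠ -6); else branch requires (5*s + 2*u = 0 ∧ 2*s + 2*u > -8) ∨ (3*s ≤ 8 ∧ 2*s + 2*u ≠ -10).
Before the if: (u ≤ -3 → ((15*s + 2*u = 10 ∧ 6*s + 2*u > -4) ∨ (9*s ≤ 14 ∧ 6*s + 2*u ≠ -6))) ∧ ((¬(u ≤ -3)) → ((5*s + 2*u = 0 ∧ 2*s + 2*u > -8) ∨ (3*s ≤ 8 ∧ 2*s + 2*u ≠ -10)))
Before s := s: (u ≤ -3 → ((15*s + 2*u = 10 ∧ 6*s + 2*u > -4) ∨ (9*s ≤ 14 ∧ 6*s + 2*u ≠ -6))) ∧ ((¬(u ≤ -3)) → ((5*s + 2*u = 0 ∧ 2*s + 2*u > -8) ∨ (3*s ≤ 8 ∧ 2*s + 2*u ≠ -10)))
Before skip: (u ≤ -3 → ((15*s + 2*u = 10 ∧ 6*s + 2*u > -4) ∨ (9*s ≤ 14 ∧ 6*s + 2*u ≠ -6))) ∧ ((¬(u ≤ -3)) → ((5*s + 2*u = 0 ∧ 2*s + 2*u > -8) ∨ (3*s ≤ 8 ∧ 2*s + 2*u ≠ -10)))
Answer: WP = (u ≤ -3 → ((15*s + 2*u = 10 ∧ 6*s + 2*u > -4) ∨ (9*s ≤ 14 ∧ 6*s + 2*u ≠ -6))) ∧ ((¬(u ≤ -3)) → ((5*s + 2*u = 0 ∧ 2*s + 2*u > -8) ∨ (3*s ≤ 8 ∧ 2*s + 2*u ≠ -10)))


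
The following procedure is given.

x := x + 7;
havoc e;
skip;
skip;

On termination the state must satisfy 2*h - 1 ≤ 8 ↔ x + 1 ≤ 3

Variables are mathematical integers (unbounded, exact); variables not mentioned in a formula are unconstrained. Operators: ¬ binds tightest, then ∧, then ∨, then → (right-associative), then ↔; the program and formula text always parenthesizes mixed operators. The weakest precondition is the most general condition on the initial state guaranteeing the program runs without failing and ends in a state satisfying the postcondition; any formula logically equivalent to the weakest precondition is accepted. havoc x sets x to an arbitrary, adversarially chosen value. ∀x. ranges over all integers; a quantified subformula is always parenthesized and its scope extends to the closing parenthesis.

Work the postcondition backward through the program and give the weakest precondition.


Working backward. After the program, the postcondition 2*h - 1 ≤ 8 ↔ x + 1 ≤ 3 must hold; in canonical form it is 2*h ≤ 9 ↔ x ≤ 2.
Before skip: 2*h ≤ 9 ↔ x ≤ 2
Before skip: 2*h ≤ 9 ↔ x ≤ 2
Before havoc e: 2*h ≤ 9 ↔ x ≤ 2
Before x := x + 7: 2*h ≤ 9 ↔ x ≤ -5
Answer: WP = 2*h ≤ 9 ↔ x ≤ -5


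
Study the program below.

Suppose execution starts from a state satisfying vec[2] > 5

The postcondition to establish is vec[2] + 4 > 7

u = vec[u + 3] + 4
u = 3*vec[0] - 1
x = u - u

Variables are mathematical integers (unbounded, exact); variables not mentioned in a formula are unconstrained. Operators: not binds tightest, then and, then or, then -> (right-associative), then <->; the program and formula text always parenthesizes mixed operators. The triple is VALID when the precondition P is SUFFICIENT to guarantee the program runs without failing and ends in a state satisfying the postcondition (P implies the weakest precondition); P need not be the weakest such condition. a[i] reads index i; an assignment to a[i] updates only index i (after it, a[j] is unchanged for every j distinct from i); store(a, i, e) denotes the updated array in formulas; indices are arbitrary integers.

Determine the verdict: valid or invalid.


Working backward. After the program, the postcondition vec[2] + 4 > 7 must hold; in canonical form it is vec[2] > 3.
Before x := u - u: vec[2] > 3
Before u := 3*vec[0] - 1: vec[2] > 3
Before u := vec[u + 3] + 4: vec[2] > 3
The weakest precondition is vec[2] > 3.
Check whether vec[2] > 5 implies it.
Every state satisfying the precondition satisfies the weakest precondition: the implication holds.
Answer: valid


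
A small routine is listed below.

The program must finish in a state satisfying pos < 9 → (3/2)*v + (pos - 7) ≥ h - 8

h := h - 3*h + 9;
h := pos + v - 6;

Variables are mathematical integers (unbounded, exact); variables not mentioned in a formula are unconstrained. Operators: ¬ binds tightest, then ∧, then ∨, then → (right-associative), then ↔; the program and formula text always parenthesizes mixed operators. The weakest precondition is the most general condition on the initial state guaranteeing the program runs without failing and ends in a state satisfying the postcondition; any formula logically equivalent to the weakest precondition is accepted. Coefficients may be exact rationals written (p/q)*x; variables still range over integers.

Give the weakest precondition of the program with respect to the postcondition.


Working backward. After the program, the postcondition pos < 9 → (3/2)*v + (pos - 7) ≥ h - 8 must hold; in canonical form it is pos < 9 → pos + (3/2)*v ≥ h - 1.
Before h := pos + v - 6: pos < 9 → (1/2)*v ≥ -7
Before h := h - 3*h + 9: pos < 9 → (1/2)*v ≥ -7
Answer: WP = pos < 9 → (1/2)*v ≥ -7


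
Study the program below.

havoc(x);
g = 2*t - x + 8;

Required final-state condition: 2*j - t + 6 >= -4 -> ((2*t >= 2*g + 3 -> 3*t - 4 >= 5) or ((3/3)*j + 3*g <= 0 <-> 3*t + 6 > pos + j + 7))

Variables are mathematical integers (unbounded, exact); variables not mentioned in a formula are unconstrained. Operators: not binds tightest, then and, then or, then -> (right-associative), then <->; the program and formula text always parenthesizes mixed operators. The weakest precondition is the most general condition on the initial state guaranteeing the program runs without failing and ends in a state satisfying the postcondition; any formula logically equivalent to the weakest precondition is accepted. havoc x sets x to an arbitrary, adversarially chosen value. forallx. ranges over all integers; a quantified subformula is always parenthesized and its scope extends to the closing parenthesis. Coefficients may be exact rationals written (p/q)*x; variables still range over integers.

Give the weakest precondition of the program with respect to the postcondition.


Working backward. After the program, the postcondition 2*j - t + 6 >= -4 -> ((2*t >= 2*g + 3 -> 3*t - 4 >= 5) or ((3/3)*j + 3*g <= 0 <-> 3*t + 6 > pos + j + 7)) must hold; in canonical form it is 2*j >= t - 10 -> ((2*t >= 2*g + 3 -> 3*t >= 9) or (3*g + j <= 0 <-> 3*t > j + pos + 1)).
Before g := 2*t - x + 8: 2*j >= t - 10 -> ((2*x >= 2*t + 19 -> 3*t >= 9) or (j + 6*t <= 3*x - 24 <-> 3*t > j + pos + 1))
Before havoc x: forall x_1. (2*j >= t - 10 -> ((2*x_1 >= 2*t + 19 -> 3*t >= 9) or (j + 6*t <= 3*x_1 - 24 <-> 3*t > j + pos + 1)))
Answer: WP = forall x_1. (2*j >= t - 10 -> ((2*x_1 >= 2*t + 19 -> 3*t >= 9) or (j + 6*t <= 3*x_1 - 24 <-> 3*t > j + pos + 1)))


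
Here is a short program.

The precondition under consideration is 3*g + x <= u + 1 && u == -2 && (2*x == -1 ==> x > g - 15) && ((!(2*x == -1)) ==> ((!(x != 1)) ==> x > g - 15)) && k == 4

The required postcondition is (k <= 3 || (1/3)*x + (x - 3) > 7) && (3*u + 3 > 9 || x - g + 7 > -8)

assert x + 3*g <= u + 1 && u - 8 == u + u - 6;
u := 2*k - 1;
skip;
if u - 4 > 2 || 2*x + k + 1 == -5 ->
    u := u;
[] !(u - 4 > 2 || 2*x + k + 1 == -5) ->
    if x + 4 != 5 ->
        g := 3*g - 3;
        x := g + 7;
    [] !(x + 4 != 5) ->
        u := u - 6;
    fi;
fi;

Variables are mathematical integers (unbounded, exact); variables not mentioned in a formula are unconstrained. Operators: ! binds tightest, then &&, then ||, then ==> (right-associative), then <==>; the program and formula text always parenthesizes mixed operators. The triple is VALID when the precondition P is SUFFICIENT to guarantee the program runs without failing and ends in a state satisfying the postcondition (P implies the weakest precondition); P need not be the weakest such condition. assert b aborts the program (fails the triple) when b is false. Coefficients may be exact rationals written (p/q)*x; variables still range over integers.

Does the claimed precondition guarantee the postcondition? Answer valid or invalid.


Working backward. After the program, the postcondition (k <= 3 || (1/3)*x + (x - 3) > 7) && (3*u + 3 > 9 || x - g + 7 > -8) must hold; in canonical form it is (k <= 3 || (4/3)*x > 10) && (3*u > 6 || x > g - 15).
Then branch requires (k <= 3 || (4/3)*x > 10) && (3*u > 6 || x > g - 15); else branch requires (x != 1 ==> (k <= 3 || 4*g > 14/3)) && ((!(x != 1)) ==> ((k <= 3 || (4/3)*x > 10) && (3*u > 24 || x > g - 15))).
Before the if: ((u > 6 || k + 2*x == -6) ==> ((k <= 3 || (4/3)*x > 10) && (3*u > 6 || x > g - 15))) && ((!(u > 6 || k + 2*x == -6)) ==> ((x != 1 ==> (k <= 3 || 4*g > 14/3)) && ((!(x != 1)) ==> ((k <= 3 || (4/3)*x > 10) && (3*u > 24 || x > g - 15)))))
Before skip: ((u > 6 || k + 2*x == -6) ==> ((k <= 3 || (4/3)*x > 10) && (3*u > 6 || x > g - 15))) && ((!(u > 6 || k + 2*x == -6)) ==> ((x != 1 ==> (k <= 3 || 4*g > 14/3)) && ((!(x != 1)) ==> ((k <= 3 || (4/3)*x > 10) && (3*u > 24 || x > g - 15)))))
Before u := 2*k - 1: ((2*k > 7 || k + 2*x == -6) ==> ((k <= 3 || (4/3)*x > 10) && (6*k > 9 || x > g - 15))) && ((!(2*k > 7 || k + 2*x == -6)) ==> ((x != 1 ==> (k <= 3 || 4*g > 14/3)) && ((!(x != 1)) ==> ((k <= 3 || (4/3)*x > 10) && (6*k > 27 || x > g - 15)))))
Before assert x + 3*g <= u + 1 && u - 8 == u + u - 6: 3*g + x <= u + 1 && u == -2 && ((2*k > 7 || k + 2*x == -6) ==> ((k <= 3 || (4/3)*x > 10) && (6*k > 9 || x > g - 15))) && ((!(2*k > 7 || k + 2*x == -6)) ==> ((x != 1 ==> (k <= 3 || 4*g > 14/3)) && ((!(x != 1)) ==> ((k <= 3 || (4/3)*x > 10) && (6*k > 27 || x > g - 15)))))
The weakest precondition is 3*g + x <= u + 1 && u == -2 && ((2*k > 7 || k + 2*x == -6) ==> ((k <= 3 || (4/3)*x > 10) && (6*k > 9 || x > g - 15))) && ((!(2*k > 7 || k + 2*x == -6)) ==> ((x != 1 ==> (k <= 3 || 4*g > 14/3)) && ((!(x != 1)) ==> ((k <= 3 || (4/3)*x > 10) && (6*k > 27 || x > g - 15))))).
Check whether 3*g + x <= u + 1 && u == -2 && (2*x == -1 ==> x > g - 15) && ((!(2*x == -1)) ==> ((!(x != 1)) ==> x > g - 15)) && k == 4 implies it.
Countermodel: at the initial state g = 0, k = 4, u = -2, x = -1, the precondition holds but the weakest precondition fails.
Answer: invalid


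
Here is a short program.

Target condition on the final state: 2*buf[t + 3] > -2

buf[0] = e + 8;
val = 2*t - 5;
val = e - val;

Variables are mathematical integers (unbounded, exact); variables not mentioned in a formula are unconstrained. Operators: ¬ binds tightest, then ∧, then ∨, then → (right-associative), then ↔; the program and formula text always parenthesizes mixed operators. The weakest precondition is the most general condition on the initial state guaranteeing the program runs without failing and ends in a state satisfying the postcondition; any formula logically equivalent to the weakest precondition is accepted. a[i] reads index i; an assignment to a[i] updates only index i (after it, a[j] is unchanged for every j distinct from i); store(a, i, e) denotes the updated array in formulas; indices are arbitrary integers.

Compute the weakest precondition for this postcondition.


Working backward. After the program, 2*buf[t + 3] > -2 must hold.
Before val := e - val: 2*buf[t + 3] > -2
Before val := 2*t - 5: 2*buf[t + 3] > -2
Before buf[0] := e + 8: 2*store(buf, 0, e + 8)[t + 3] > -2
Answer: WP = 2*store(buf, 0, e + 8)[t + 3] > -2


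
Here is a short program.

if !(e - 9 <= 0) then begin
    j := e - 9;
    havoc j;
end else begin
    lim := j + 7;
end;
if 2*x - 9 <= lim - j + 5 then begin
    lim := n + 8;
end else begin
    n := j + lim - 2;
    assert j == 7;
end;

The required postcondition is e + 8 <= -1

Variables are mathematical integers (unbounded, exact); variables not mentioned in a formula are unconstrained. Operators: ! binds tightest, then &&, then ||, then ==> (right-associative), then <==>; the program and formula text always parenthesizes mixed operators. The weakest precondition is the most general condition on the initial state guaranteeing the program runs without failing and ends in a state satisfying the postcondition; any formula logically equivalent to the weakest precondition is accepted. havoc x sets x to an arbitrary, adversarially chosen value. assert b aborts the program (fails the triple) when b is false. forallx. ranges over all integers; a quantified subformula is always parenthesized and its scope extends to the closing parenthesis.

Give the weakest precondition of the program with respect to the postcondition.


Working backward. After the program, the postcondition e + 8 <= -1 must hold; in canonical form it is e <= -9.
Then branch requires e <= -9; else branch requires j == 7 && e <= -9.
Before the if: (j + 2*x <= lim + 14 ==> e <= -9) && ((!(j + 2*x <= lim + 14)) ==> (j == 7 && e <= -9))
Then branch requires forall j_1. ((j_1 + 2*x <= lim + 14 ==> e <= -9) && ((!(j_1 + 2*x <= lim + 14)) ==> (j_1 == 7 && e <= -9))); else branch requires (2*x <= 21 ==> e <= -9) && ((!(2*x <= 21)) ==> (j == 7 && e <= -9)).
Before the if: ((!(e <= 9)) ==> (forall j_1. ((j_1 + 2*x <= lim + 14 ==> e <= -9) && ((!(j_1 + 2*x <= lim + 14)) ==> (j_1 == 7 && e <= -9))))) && (e <= 9 ==> ((2*x <= 21 ==> e <= -9) && ((!(2*x <= 21)) ==> (j == 7 && e <= -9))))
Answer: WP = ((!(e <= 9)) ==> (forall j_1. ((j_1 + 2*x <= lim + 14 ==> e <= -9) && ((!(j_1 + 2*x <= lim + 14)) ==> (j_1 == 7 && e <= -9))))) && (e <= 9 ==> ((2*x <= 21 ==> e <= -9) && ((!(2*x <= 21)) ==> (j == 7 && e <= -9))))


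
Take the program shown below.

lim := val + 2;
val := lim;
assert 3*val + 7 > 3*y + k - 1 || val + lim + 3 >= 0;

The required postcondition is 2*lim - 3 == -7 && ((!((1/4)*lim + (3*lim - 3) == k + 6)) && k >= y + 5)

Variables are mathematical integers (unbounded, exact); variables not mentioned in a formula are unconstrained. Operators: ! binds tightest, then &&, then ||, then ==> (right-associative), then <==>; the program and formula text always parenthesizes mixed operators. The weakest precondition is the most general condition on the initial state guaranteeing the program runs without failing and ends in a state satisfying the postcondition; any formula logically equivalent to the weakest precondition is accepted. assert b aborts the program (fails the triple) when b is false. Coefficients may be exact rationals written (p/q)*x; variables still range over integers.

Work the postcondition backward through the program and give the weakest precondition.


Working backward. After the program, the postcondition 2*lim - 3 == -7 && ((!((1/4)*lim + (3*lim - 3) == k + 6)) && k >= y + 5) must hold; in canonical form it is 2*lim == -4 && (!((13/4)*lim == k + 9)) && k >= y + 5.
Before assert 3*val + 7 > 3*y + k - 1 || val + lim + 3 >= 0: (3*val > k + 3*y - 8 || lim + val >= -3) && 2*lim == -4 && (!((13/4)*lim == k + 9)) && k >= y + 5
Before val := lim: (3*lim > k + 3*y - 8 || 2*lim >= -3) && 2*lim == -4 && (!((13/4)*lim == k + 9)) && k >= y + 5
Before lim := val + 2: (3*val > k + 3*y - 14 || 2*val >= -7) && 2*val == -8 && (!((13/4)*val == k + 5/2)) && k >= y + 5
Answer: WP = (3*val > k + 3*y - 14 || 2*val >= -7) && 2*val == -8 && (!((13/4)*val == k + 5/2)) && k >= y + 5


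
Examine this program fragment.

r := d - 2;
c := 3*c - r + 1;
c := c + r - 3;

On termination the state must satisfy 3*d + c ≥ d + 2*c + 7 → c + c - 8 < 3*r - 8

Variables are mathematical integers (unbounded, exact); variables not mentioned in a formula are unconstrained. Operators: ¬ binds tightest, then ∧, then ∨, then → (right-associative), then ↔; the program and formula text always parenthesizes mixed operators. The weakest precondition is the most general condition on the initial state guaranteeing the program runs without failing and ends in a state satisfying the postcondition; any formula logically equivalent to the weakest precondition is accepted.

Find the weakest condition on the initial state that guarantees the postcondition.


Working backward. After the program, the postcondition 3*d + c ≥ d + 2*c + 7 → c + c - 8 < 3*r - 8 must hold; in canonical form it is 2*d ≥ c + 7 → 2*c < 3*r.
Before c := c + r - 3: 2*d ≥ c + r + 4 → 2*c < r + 6
Before c := 3*c - r + 1: 2*d ≥ 3*c + 5 → 6*c < 3*r + 4
Before r := d - 2: 2*d ≥ 3*c + 5 → 6*c < 3*d - 2
Answer: WP = 2*d ≥ 3*c + 5 → 6*c < 3*d - 2


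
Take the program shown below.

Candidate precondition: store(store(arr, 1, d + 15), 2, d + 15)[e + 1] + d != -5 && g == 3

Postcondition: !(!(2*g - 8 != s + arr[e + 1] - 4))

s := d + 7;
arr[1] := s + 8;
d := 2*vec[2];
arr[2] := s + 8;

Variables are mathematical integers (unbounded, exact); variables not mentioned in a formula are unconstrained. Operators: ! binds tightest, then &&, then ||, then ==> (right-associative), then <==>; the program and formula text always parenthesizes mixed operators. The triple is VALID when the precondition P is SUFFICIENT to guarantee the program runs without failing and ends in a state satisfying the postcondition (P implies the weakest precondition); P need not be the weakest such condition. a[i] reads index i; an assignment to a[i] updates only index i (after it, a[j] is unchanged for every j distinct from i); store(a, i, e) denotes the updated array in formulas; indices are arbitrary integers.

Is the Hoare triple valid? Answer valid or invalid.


Working backward. After the program, the postcondition !(!(2*g - 8 != s + arr[e + 1] - 4)) must hold; in canonical form it is 2*g != arr[e + 1] + s + 4.
Before arr[2] := s + 8: 2*g != store(arr, 2, s + 8)[e + 1] + s + 4
Before d := 2*vec[2]: 2*g != store(arr, 2, s + 8)[e + 1] + s + 4
Before arr[1] := s + 8: 2*g != store(store(arr, 1, s + 8), 2, s + 8)[e + 1] + s + 4
Before s := d + 7: 2*g != store(store(arr, 1, d + 15), 2, d + 15)[e + 1] + d + 11
The weakest precondition is 2*g != store(store(arr, 1, d + 15), 2, d + 15)[e + 1] + d + 11.
Check whether store(store(arr, 1, d + 15), 2, d + 15)[e + 1] + d != -5 && g == 3 implies it.
Every state satisfying the precondition satisfies the weakest precondition: the implication holds.
Answer: valid


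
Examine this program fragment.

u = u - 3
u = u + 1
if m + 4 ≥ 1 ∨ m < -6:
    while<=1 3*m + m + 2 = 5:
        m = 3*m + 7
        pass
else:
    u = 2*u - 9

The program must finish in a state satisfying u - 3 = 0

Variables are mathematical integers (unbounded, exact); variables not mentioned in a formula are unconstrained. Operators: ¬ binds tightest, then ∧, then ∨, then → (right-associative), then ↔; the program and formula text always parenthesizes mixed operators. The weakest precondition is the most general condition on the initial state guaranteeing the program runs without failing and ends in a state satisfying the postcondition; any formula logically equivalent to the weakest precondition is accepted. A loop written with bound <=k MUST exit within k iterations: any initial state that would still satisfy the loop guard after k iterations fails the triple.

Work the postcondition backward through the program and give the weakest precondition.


Working backward. After the program, the postcondition u - 3 = 0 must hold; in canonical form it is u = 3.
Then branch requires (4*m = 3 → ((¬(12*m = -25)) ∧ u = 3)) ∧ ((¬(4*m = 3)) → u = 3); else branch requires 2*u = 12.
Before the if: ((m ≥ -3 ∨ m < -6) → ((4*m = 3 → ((¬(12*m = -25)) ∧ u = 3)) ∧ ((¬(4*m = 3)) → u = 3))) ∧ ((¬(m ≥ -3 ∨ m < -6)) → 2*u = 12)
Before u := u + 1: ((m ≥ -3 ∨ m < -6) → ((4*m = 3 → ((¬(12*m = -25)) ∧ u = 2)) ∧ ((¬(4*m = 3)) → u = 2))) ∧ ((¬(m ≥ -3 ∨ m < -6)) → 2*u = 10)
Before u := u - 3: ((m ≥ -3 ∨ m < -6) → ((4*m = 3 → ((¬(12*m = -25)) ∧ u = 5)) ∧ ((¬(4*m = 3)) → u = 5))) ∧ ((¬(m ≥ -3 ∨ m < -6)) → 2*u = 16)
Answer: WP = ((m ≥ -3 ∨ m < -6) → ((4*m = 3 → ((¬(12*m = -25)) ∧ u = 5)) ∧ ((¬(4*m = 3)) → u = 5))) ∧ ((¬(m ≥ -3 ∨ m < -6)) → 2*u = 16)


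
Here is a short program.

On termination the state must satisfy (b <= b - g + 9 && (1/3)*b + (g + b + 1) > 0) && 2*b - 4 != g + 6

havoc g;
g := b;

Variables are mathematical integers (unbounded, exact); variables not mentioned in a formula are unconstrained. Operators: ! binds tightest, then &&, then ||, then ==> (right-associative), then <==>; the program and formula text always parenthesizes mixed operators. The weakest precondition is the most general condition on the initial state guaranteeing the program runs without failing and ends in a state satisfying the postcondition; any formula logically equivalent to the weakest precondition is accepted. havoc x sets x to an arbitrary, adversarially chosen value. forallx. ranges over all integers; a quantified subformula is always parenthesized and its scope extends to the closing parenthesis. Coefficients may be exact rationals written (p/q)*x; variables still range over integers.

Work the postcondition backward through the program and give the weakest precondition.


Working backward. After the program, the postcondition (b <= b - g + 9 && (1/3)*b + (g + b + 1) > 0) && 2*b - 4 != g + 6 must hold; in canonical form it is g <= 9 && (4/3)*b + g > -1 && 2*b != g + 10.
Before g := b: b <= 9 && (7/3)*b > -1 && b != 10
Before havoc g: b <= 9 && (7/3)*b > -1 && b != 10
Answer: WP = b <= 9 && (7/3)*b > -1 && b != 10


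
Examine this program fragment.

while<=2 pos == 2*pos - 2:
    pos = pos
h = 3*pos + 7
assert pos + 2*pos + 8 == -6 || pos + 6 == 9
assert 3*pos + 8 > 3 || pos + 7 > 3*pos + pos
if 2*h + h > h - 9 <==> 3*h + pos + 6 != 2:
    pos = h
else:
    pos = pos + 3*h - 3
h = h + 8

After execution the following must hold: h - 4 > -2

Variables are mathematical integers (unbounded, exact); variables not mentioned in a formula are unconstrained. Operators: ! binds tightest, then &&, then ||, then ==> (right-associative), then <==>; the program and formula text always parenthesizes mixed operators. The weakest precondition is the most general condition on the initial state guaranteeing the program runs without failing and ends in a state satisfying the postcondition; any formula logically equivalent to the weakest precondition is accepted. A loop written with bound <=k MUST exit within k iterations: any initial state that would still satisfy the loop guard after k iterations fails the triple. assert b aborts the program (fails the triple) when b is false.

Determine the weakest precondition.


Working backward. After the program, the postcondition h - 4 > -2 must hold; in canonical form it is h > 2.
Before h := h + 8: h > -6
Then branch requires h > -6; else branch requires h > -6.
Before the if: ((2*h > -9 <==> 3*h + pos != -4) ==> h > -6) && ((!(2*h > -9 <==> 3*h + pos != -4)) ==> h > -6)
Before assert 3*pos + 8 > 3 || pos + 7 > 3*pos + pos: (3*pos > -5 || 3*pos < 7) && ((2*h > -9 <==> 3*h + pos != -4) ==> h > -6) && ((!(2*h > -9 <==> 3*h + pos != -4)) ==> h > -6)
Before assert pos + 2*pos + 8 == -6 || pos + 6 == 9: (3*pos == -14 || pos == 3) && (3*pos > -5 || 3*pos < 7) && ((2*h > -9 <==> 3*h + pos != -4) ==> h > -6) && ((!(2*h > -9 <==> 3*h + pos != -4)) ==> h > -6)
Before h := 3*pos + 7: (3*pos == -14 || pos == 3) && (3*pos > -5 || 3*pos < 7) && ((6*pos > -23 <==> 10*pos != -25) ==> 3*pos > -13) && ((!(6*pos > -23 <==> 10*pos != -25)) ==> 3*pos > -13)
Before the loop (bound <=2), unroll the exhaustion recursion (WP_0 = exit-now case; WP_j = one more guarded iteration, up to j = 2):
  WP_0: (!(pos == 2)) && (3*pos == -14 || pos == 3) && (3*pos > -5 || 3*pos < 7) && ((6*pos > -23 <==> 10*pos != -25) ==> 3*pos > -13) && ((!(6*pos > -23 <==> 10*pos != -25)) ==> 3*pos > -13)
  WP_1: (pos == 2 ==> ((!(pos == 2)) && (3*pos == -14 || pos == 3) && (3*pos > -5 || 3*pos < 7) && ((6*pos > -23 <==> 10*pos != -25) ==> 3*pos > -13) && ((!(6*pos > -23 <==> 10*pos != -25)) ==> 3*pos > -13))) && ((!(pos == 2)) ==> ((3*pos == -14 || pos == 3) && (3*pos > -5 || 3*pos < 7) && ((6*pos > -23 <==> 10*pos != -25) ==> 3*pos > -13) && ((!(6*pos > -23 <==> 10*pos != -25)) ==> 3*pos > -13)))
  WP_2: (pos == 2 ==> ((pos == 2 ==> ((!(pos == 2)) && (3*pos == -14 || pos == 3) && (3*pos > -5 || 3*pos < 7) && ((6*pos > -23 <==> 10*pos != -25) ==> 3*pos > -13) && ((!(6*pos > -23 <==> 10*pos != -25)) ==> 3*pos > -13))) && ((!(pos == 2)) ==> ((3*pos == -14 || pos == 3) && (3*pos > -5 || 3*pos < 7) && ((6*pos > -23 <==> 10*pos != -25) ==> 3*pos > -13) && ((!(6*pos > -23 <==> 10*pos != -25)) ==> 3*pos > -13))))) && ((!(pos == 2)) ==> ((3*pos == -14 || pos == 3) && (3*pos > -5 || 3*pos < 7) && ((6*pos > -23 <==> 10*pos != -25) ==> 3*pos > -13) && ((!(6*pos > -23 <==> 10*pos != -25)) ==> 3*pos > -13)))
So before the loop: (pos == 2 ==> ((pos == 2 ==> ((!(pos == 2)) && (3*pos == -14 || pos == 3) && (3*pos > -5 || 3*pos < 7) && ((6*pos > -23 <==> 10*pos != -25) ==> 3*pos > -13) && ((!(6*pos > -23 <==> 10*pos != -25)) ==> 3*pos > -13))) && ((!(pos == 2)) ==> ((3*pos == -14 || pos == 3) && (3*pos > -5 || 3*pos < 7) && ((6*pos > -23 <==> 10*pos != -25) ==> 3*pos > -13) && ((!(6*pos > -23 <==> 10*pos != -25)) ==> 3*pos > -13))))) && ((!(pos == 2)) ==> ((3*pos == -14 || pos == 3) && (3*pos > -5 || 3*pos < 7) && ((6*pos > -23 <==> 10*pos != -25) ==> 3*pos > -13) && ((!(6*pos > -23 <==> 10*pos != -25)) ==> 3*pos > -13)))
Answer: WP = (pos == 2 ==> ((pos == 2 ==> ((!(pos == 2)) && (3*pos == -14 || pos == 3) && (3*pos > -5 || 3*pos < 7) && ((6*pos > -23 <==> 10*pos != -25) ==> 3*pos > -13) && ((!(6*pos > -23 <==> 10*pos != -25)) ==> 3*pos > -13))) && ((!(pos == 2)) ==> ((3*pos == -14 || pos == 3) && (3*pos > -5 || 3*pos < 7) && ((6*pos > -23 <==> 10*pos != -25) ==> 3*pos > -13) && ((!(6*pos > -23 <==> 10*pos != -25)) ==> 3*pos > -13))))) && ((!(pos == 2)) ==> ((3*pos == -14 || pos == 3) && (3*pos > -5 || 3*pos < 7) && ((6*pos > -23 <==> 10*pos != -25) ==> 3*pos > -13) && ((!(6*pos > -23 <==> 10*pos != -25)) ==> 3*pos > -13)))
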